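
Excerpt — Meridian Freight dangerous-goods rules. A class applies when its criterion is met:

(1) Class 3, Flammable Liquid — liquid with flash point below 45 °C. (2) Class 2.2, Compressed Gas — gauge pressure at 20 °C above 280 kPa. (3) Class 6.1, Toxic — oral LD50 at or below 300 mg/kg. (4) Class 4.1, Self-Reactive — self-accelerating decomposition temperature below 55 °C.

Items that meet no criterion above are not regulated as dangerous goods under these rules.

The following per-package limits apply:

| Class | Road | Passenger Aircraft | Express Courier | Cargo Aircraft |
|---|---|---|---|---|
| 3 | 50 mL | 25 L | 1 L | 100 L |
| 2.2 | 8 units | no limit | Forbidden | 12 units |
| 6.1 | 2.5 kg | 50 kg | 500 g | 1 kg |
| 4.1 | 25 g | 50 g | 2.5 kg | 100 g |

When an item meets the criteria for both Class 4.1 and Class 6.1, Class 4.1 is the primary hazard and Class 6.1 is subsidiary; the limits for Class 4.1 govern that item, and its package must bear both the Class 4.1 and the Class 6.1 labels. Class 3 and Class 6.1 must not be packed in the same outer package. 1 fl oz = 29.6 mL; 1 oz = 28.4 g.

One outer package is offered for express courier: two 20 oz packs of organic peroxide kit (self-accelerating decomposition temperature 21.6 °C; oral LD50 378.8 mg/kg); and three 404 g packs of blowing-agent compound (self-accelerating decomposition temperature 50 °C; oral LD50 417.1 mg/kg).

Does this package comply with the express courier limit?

Yes

With self-accelerating decomposition temperature 21.6 °C (< 55 °C), the organic peroxide kit falls in Class 4.1.
Self-accelerating decomposition temperature 50 °C meets the Class 4.1 criterion (Self-Reactive), so the blowing-agent compound is Class 4.1.
Class 4.1 net quantity: (two 20 oz packs = 1.136 kg) + (three 404 g packs = 1.212 kg) = 2.348 kg.
That is within the Class 4.1 express courier limit of 2.5 kg.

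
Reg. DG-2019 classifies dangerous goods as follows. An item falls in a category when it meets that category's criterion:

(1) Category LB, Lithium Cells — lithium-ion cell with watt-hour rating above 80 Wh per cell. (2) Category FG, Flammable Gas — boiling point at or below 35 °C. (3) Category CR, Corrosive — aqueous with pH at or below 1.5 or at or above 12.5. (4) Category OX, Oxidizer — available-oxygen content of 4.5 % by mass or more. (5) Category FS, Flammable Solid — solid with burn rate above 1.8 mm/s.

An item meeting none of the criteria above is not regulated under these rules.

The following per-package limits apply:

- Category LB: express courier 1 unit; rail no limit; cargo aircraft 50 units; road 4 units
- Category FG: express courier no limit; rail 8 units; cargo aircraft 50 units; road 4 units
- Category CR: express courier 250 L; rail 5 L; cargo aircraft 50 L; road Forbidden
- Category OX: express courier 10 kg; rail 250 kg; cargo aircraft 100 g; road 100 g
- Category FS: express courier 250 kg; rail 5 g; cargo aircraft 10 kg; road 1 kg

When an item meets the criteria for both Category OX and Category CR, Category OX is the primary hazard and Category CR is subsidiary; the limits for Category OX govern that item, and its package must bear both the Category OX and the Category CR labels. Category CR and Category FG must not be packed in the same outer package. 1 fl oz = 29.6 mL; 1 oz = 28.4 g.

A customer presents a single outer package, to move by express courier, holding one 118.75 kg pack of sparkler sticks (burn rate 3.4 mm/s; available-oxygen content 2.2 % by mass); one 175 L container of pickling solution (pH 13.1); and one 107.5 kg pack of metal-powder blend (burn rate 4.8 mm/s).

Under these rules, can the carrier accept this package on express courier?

With burn rate 3.4 mm/s (> 1.8 mm/s), the sparkler sticks fall in Category FS.
The pickling solution has pH 13.1, which is ≥ 12.5, so it is Category CR (Corrosive).
The metal-powder blend has burn rate 4.8 mm/s, which is > 1.8 mm/s, so it is Category FS (Flammable Solid).
Category CR quantity: 175 L.
175 L is within the express courier limit of 250 L for Category CR.
Category FS net quantity: 118.75 kg + 107.5 kg = 226.25 kg.
That is within the Category FS express courier limit of 250 kg.
The segregation rule (Category CR with Category FG) does not apply to Category CR with Category FS.
Every hazard category is within its express courier limit and no segregation rule is violated.

Yes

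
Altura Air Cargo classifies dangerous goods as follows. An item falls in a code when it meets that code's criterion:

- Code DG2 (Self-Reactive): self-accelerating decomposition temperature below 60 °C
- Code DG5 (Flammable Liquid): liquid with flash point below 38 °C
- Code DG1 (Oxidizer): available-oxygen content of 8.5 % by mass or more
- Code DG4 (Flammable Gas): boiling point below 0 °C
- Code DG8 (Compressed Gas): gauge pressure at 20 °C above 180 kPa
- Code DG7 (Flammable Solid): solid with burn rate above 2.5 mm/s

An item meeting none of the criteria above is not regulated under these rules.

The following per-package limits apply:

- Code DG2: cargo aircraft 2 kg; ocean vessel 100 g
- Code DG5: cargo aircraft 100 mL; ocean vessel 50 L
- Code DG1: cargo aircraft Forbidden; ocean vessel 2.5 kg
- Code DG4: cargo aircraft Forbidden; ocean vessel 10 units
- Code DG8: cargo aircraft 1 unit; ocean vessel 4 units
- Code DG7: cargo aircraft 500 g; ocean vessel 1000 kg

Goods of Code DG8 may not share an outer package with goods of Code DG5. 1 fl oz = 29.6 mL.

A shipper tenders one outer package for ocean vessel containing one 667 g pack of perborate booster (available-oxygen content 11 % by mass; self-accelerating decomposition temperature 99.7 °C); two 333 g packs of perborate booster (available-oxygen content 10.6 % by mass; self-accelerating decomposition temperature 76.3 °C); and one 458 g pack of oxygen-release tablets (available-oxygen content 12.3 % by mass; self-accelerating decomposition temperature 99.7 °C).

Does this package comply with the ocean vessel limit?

With available-oxygen content 11 % by mass (≥ 8.5 % by mass), the perborate booster falls in Code DG1.
Available-oxygen content 10.6 % by mass meets the Code DG1 criterion (Oxidizer), so the perborate booster is Code DG1.
The oxygen-release tablets have available-oxygen content 12.3 % by mass, which is ≥ 8.5 % by mass, so they are Code DG1 (Oxidizer).
Code DG1 net quantity: 667 g + (two 333 g packs = 666 g) + 458 g = 1.791 kg.
That is within the Code DG1 ocean vessel limit of 2.5 kg.

Yes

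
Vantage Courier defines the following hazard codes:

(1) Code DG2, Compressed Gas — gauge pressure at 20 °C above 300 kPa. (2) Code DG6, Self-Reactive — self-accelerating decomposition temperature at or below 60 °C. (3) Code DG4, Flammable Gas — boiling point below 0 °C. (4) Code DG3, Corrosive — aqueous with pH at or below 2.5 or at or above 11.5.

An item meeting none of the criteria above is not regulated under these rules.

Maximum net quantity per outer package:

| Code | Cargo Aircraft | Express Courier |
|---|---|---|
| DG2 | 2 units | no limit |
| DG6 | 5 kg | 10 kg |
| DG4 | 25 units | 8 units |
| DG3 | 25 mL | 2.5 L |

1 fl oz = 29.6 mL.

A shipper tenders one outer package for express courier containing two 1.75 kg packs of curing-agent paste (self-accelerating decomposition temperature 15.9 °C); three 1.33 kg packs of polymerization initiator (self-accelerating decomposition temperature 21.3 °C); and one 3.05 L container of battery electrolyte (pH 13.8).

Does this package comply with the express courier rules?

With self-accelerating decomposition temperature 15.9 °C (≤ 60 °C), the curing-agent paste falls in Code DG6.
With self-accelerating decomposition temperature 21.3 °C (≤ 60 °C), the polymerization initiator falls in Code DG6.
pH 13.8 meets the Code DG3 criterion (Corrosive), so the battery electrolyte is Code DG3.
Code DG6 net quantity: (two 1.75 kg packs = 3.5 kg) + (three 1.33 kg packs = 3.99 kg) = 7.49 kg.
7.49 kg is within the express courier limit of 10 kg for Code DG6.
Code DG3 quantity: 3.05 L.
3.05 L > 2.5 L (express courier limit, Code DG3) — over the limit.

No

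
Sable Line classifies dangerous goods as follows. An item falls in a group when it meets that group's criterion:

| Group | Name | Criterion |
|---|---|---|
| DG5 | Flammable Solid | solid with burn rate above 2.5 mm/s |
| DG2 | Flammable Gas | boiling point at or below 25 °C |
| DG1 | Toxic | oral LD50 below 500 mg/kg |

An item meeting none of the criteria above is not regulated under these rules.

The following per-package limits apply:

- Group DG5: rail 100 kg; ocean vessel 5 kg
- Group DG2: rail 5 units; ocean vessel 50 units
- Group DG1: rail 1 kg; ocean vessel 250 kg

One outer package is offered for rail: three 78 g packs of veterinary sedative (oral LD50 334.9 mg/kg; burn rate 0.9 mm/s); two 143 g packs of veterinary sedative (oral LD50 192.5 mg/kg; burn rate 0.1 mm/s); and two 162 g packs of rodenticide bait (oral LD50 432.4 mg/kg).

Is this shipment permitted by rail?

Yes

Oral LD50 334.9 mg/kg meets the Group DG1 criterion (Toxic), so the veterinary sedative is Group DG1.
With oral LD50 192.5 mg/kg (< 500 mg/kg), the veterinary sedative falls in Group DG1.
With oral LD50 432.4 mg/kg (< 500 mg/kg), the rodenticide bait falls in Group DG1.
Total Group DG1: (three 78 g packs = 234 g) + (two 143 g packs = 286 g) + (two 162 g packs = 324 g) = 844 g.
844 g ≤ 1 kg (rail limit, Group DG1) — within limit.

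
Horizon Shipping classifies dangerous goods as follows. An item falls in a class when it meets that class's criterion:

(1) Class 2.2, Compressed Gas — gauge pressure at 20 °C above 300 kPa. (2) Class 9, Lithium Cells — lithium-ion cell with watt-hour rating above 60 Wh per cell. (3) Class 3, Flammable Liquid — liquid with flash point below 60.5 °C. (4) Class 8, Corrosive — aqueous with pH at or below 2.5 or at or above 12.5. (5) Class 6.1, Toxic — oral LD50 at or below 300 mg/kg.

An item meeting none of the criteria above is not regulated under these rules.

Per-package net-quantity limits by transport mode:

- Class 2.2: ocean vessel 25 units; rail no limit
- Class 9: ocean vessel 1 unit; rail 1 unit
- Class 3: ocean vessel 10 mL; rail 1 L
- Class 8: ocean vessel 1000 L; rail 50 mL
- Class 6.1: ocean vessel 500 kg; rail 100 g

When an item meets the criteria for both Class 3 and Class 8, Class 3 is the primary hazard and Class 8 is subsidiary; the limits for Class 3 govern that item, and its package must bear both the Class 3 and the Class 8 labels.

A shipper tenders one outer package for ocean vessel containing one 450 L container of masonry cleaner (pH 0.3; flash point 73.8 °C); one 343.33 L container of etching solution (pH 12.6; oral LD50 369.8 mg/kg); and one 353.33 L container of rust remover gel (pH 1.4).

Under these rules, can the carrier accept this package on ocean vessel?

pH 0.3 meets the Class 8 criterion (Corrosive), so the masonry cleaner is Class 8.
The etching solution has pH 12.6, which is ≥ 12.5, so it is Class 8 (Corrosive).
The rust remover gel has pH 1.4, which is ≤ 2.5, so it is Class 8 (Corrosive).
Class 8 net quantity: 450 L + 343.33 L + 353.33 L = 1146.66 L.
1146.66 L exceeds the ocean vessel limit of 1000 L for Class 8.

No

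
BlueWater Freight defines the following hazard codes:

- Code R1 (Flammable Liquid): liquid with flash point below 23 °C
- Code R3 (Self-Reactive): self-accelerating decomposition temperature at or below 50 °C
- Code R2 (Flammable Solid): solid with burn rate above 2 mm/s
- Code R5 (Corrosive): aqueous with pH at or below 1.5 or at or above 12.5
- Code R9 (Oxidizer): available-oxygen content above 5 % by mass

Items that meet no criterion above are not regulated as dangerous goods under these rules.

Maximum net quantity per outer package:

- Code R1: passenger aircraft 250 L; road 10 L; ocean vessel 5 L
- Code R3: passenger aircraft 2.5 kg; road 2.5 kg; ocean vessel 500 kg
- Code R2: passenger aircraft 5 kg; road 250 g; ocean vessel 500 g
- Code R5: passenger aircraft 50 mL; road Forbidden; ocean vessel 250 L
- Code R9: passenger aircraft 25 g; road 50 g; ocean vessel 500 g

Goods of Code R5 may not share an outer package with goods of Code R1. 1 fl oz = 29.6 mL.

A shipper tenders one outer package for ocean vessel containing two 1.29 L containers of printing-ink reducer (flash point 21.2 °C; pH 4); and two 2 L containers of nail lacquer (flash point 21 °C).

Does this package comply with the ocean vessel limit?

No

Printing-ink reducer: flash point 21.2 °C < 23 °C → Code R1 (Flammable Liquid).
The nail lacquer has flash point 21 °C, which is < 23 °C, so it is Code R1 (Flammable Liquid).
Total Code R1: (two 1.29 L containers = 2.58 L) + (two 2 L containers = 4 L) = 6.58 L.
That exceeds the Code R1 ocean vessel limit of 5 L.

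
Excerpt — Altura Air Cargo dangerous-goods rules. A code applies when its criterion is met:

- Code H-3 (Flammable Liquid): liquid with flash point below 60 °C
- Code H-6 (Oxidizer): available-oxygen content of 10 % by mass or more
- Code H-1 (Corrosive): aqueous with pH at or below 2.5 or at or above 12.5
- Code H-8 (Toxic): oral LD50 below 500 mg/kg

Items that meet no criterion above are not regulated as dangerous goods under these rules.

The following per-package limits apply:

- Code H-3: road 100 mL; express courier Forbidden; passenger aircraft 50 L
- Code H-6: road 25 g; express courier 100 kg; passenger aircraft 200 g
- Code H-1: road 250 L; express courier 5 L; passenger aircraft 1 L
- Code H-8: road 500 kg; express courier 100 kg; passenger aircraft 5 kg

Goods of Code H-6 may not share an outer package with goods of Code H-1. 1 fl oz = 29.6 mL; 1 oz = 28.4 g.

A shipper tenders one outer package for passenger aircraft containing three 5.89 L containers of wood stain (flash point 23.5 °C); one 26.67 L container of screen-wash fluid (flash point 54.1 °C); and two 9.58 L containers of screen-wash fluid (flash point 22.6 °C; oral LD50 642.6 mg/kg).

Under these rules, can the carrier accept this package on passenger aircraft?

The wood stain has flash point 23.5 °C, which is < 60 °C, so it is Code H-3 (Flammable Liquid).
The screen-wash fluid has flash point 54.1 °C, which is < 60 °C, so it is Code H-3 (Flammable Liquid).
With flash point 22.6 °C (< 60 °C), the screen-wash fluid falls in Code H-3.
Code H-3 net quantity: (three 5.89 L containers = 17.67 L) + 26.67 L + (two 9.58 L containers = 19.16 L) = 63.5 L.
63.5 L exceeds the passenger aircraft limit of 50 L for Code H-3.

No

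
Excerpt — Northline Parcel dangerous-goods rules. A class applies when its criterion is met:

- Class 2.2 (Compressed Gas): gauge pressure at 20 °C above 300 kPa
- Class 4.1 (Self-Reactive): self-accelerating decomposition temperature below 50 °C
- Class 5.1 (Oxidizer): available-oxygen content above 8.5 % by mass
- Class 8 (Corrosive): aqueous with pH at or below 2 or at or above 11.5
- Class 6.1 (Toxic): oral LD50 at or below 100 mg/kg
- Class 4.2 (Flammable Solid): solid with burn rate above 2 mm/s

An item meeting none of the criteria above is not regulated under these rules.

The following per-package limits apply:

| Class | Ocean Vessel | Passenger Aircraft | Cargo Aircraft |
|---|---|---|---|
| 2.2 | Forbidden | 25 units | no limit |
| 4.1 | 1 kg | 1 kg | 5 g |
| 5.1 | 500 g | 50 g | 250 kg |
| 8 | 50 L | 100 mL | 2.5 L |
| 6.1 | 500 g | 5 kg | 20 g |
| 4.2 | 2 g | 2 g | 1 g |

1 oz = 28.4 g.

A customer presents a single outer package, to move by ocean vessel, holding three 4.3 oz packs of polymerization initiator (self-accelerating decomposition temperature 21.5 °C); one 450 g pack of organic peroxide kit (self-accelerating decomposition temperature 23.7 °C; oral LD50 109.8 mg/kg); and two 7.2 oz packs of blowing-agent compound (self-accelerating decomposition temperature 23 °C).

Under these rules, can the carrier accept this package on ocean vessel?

No

The polymerization initiator has self-accelerating decomposition temperature 21.5 °C, which is < 50 °C, so it is Class 4.1 (Self-Reactive).
Organic peroxide kit: self-accelerating decomposition temperature 23.7 °C < 50 °C → Class 4.1 (Self-Reactive).
With self-accelerating decomposition temperature 23 °C (< 50 °C), the blowing-agent compound falls in Class 4.1.
Total Class 4.1: (three 4.3 oz packs = 366.36 g) + 450 g + (two 7.2 oz packs = 408.96 g) = 1225.32 g.
1225.32 g > 1 kg (ocean vessel limit, Class 4.1) — over the limit.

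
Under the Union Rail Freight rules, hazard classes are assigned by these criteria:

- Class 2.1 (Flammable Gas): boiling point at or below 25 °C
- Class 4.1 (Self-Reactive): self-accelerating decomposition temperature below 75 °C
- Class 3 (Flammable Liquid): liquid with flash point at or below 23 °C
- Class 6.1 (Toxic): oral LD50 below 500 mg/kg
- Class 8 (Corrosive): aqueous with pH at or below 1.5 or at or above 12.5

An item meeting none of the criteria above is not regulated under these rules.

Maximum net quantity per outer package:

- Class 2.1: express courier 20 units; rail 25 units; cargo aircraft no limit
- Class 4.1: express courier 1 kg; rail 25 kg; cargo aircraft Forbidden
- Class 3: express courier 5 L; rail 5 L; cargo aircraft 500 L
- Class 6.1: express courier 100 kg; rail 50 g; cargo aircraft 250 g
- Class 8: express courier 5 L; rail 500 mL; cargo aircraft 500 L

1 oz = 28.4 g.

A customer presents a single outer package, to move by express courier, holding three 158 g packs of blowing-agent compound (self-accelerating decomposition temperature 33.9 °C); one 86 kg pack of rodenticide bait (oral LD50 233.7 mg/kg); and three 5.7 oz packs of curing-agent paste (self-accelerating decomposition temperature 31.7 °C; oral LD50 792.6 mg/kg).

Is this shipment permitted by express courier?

Self-accelerating decomposition temperature 33.9 °C meets the Class 4.1 criterion (Self-Reactive), so the blowing-agent compound is Class 4.1.
Rodenticide bait: oral LD50 233.7 mg/kg < 500 mg/kg → Class 6.1 (Toxic).
Self-accelerating decomposition temperature 31.7 °C meets the Class 4.1 criterion (Self-Reactive), so the curing-agent paste is Class 4.1.
Class 4.1 net quantity: (three 158 g packs = 474 g) + (three 5.7 oz packs = 485.64 g) = 959.64 g.
959.64 g ≤ 1 kg (express courier limit, Class 4.1) — within limit.
Class 6.1 quantity: 86 kg.
86 kg is within the express courier limit of 100 kg for Class 6.1.
Every hazard class is within its express courier limit and no segregation rule is violated.

Yes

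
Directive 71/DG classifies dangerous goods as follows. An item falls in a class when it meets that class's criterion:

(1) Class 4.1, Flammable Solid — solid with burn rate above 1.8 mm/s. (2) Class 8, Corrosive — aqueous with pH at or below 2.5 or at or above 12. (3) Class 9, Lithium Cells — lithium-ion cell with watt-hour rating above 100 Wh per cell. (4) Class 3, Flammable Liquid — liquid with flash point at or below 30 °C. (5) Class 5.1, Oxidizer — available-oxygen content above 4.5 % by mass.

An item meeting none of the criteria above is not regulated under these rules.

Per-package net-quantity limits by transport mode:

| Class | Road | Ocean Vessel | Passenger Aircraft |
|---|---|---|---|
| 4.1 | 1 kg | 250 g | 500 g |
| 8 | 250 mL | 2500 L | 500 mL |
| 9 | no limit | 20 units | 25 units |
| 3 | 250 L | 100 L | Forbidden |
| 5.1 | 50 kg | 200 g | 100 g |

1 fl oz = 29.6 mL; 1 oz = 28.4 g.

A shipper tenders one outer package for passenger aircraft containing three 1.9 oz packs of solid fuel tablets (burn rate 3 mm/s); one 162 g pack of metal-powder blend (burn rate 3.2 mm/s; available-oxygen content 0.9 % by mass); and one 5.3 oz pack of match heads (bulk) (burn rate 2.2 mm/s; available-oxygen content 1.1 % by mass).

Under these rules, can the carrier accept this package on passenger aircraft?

Yes

The solid fuel tablets have burn rate 3 mm/s, which is > 1.8 mm/s, so they are Class 4.1 (Flammable Solid).
Burn rate 3.2 mm/s meets the Class 4.1 criterion (Flammable Solid), so the metal-powder blend is Class 4.1.
The match heads (bulk) have burn rate 2.2 mm/s, which is > 1.8 mm/s, so they are Class 4.1 (Flammable Solid).
Total Class 4.1: (three 1.9 oz packs = 161.88 g) + 162 g + (one 5.3 oz pack = 150.52 g) = 474.4 g.
474.4 g is within the passenger aircraft limit of 500 g for Class 4.1.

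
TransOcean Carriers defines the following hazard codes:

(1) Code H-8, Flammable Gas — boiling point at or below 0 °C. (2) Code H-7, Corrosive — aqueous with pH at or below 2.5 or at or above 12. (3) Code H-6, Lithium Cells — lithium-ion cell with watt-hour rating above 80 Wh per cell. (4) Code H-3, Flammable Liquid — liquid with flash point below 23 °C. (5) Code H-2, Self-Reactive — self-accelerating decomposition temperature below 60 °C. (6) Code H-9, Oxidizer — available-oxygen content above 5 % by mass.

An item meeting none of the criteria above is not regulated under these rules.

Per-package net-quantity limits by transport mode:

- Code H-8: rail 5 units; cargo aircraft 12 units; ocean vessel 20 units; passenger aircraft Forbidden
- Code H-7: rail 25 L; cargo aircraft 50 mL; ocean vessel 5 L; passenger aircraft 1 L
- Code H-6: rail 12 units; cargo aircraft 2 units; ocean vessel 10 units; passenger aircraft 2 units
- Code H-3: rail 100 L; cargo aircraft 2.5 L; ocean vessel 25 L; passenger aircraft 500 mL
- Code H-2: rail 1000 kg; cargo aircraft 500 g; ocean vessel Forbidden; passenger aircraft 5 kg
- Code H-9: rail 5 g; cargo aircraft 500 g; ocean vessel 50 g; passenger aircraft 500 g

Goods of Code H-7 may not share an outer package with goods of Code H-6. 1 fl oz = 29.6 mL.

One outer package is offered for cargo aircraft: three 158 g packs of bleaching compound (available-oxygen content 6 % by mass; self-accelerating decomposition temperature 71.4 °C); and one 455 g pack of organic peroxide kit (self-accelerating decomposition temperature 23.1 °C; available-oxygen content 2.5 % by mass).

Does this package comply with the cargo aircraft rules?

The bleaching compound has available-oxygen content 6 % by mass, which is > 5 % by mass, so it is Code H-9 (Oxidizer).
Organic peroxide kit: self-accelerating decomposition temperature 23.1 °C < 60 °C → Code H-2 (Self-Reactive).
Code H-2 quantity: 455 g.
That is within the Code H-2 cargo aircraft limit of 500 g.
Code H-9 quantity: three 158 g packs = 474 g.
474 g ≤ 500 g (cargo aircraft limit, Code H-9) — within limit.
The segregation rule (Code H-7 with Code H-6) does not apply to Code H-2 with Code H-9.
Every hazard code is within its cargo aircraft limit and no segregation rule is violated.

Yes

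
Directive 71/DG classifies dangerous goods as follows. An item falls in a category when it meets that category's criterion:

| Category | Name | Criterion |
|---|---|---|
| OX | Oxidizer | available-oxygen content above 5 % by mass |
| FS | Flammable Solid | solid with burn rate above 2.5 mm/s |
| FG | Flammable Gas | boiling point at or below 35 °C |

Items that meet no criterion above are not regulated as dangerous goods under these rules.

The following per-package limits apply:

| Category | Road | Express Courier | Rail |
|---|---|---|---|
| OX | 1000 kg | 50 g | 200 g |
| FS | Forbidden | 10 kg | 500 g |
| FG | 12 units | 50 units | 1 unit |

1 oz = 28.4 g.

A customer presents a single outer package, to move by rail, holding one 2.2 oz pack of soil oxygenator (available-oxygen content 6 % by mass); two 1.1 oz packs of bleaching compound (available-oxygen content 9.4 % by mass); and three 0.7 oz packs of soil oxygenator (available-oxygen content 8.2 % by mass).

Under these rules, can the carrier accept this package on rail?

The soil oxygenator has available-oxygen content 6 % by mass, which is > 5 % by mass, so it is Category OX (Oxidizer).
The bleaching compound has available-oxygen content 9.4 % by mass, which is > 5 % by mass, so it is Category OX (Oxidizer).
Soil oxygenator: available-oxygen content 8.2 % by mass > 5 % by mass → Category OX (Oxidizer).
Total Category OX: (one 2.2 oz pack = 62.48 g) + (two 1.1 oz packs = 62.48 g) + (three 0.7 oz packs = 59.64 g) = 184.6 g.
184.6 g ≤ 200 g (rail limit, Category OX) — within limit.

Yes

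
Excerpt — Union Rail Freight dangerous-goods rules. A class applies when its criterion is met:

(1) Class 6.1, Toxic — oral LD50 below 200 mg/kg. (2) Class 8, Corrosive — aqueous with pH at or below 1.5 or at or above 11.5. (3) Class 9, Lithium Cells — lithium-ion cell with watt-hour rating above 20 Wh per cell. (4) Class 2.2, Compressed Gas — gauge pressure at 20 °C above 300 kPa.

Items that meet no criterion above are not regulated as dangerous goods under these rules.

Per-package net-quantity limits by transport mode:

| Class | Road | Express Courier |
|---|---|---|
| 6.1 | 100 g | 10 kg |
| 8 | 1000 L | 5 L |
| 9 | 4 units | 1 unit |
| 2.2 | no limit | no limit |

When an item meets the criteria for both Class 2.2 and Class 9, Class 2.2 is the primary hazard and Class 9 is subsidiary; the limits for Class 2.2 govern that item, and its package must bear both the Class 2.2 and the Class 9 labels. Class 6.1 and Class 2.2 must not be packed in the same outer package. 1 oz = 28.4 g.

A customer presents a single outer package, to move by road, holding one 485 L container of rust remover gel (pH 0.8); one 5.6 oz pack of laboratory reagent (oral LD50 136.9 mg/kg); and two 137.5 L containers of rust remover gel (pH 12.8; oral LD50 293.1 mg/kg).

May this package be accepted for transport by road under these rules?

pH 0.8 meets the Class 8 criterion (Corrosive), so the rust remover gel is Class 8.
Laboratory reagent: oral LD50 136.9 mg/kg < 200 mg/kg → Class 6.1 (Toxic).
The rust remover gel has pH 12.8, which is ≥ 11.5, so it is Class 8 (Corrosive).
Class 6.1 quantity: one 5.6 oz pack = 159.04 g.
159.04 g exceeds the road limit of 100 g for Class 6.1.
Total Class 8: 485 L + (two 137.5 L containers = 275 L) = 760 L.
That is within the Class 8 road limit of 1000 L.
The segregation rule (Class 6.1 with Class 2.2) does not apply to Class 6.1 with Class 8.

No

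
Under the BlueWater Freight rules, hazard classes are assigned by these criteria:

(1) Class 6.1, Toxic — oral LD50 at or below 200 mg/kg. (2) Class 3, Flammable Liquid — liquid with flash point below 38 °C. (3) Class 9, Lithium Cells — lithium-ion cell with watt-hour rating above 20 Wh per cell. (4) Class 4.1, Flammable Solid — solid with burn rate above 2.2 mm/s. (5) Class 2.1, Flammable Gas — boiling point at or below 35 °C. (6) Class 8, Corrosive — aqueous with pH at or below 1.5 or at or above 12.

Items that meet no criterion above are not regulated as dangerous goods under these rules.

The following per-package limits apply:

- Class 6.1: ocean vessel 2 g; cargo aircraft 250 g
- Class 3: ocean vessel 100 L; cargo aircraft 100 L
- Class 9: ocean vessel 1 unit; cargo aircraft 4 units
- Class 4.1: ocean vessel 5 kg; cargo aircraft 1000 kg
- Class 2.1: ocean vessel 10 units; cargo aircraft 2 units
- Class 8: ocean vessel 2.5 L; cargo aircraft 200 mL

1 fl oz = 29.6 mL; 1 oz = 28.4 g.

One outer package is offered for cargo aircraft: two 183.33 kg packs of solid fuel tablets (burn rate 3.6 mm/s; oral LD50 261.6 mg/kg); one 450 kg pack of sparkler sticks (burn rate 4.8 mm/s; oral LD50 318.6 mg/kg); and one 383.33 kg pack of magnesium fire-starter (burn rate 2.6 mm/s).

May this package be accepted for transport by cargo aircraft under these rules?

No

Burn rate 3.6 mm/s meets the Class 4.1 criterion (Flammable Solid), so the solid fuel tablets are Class 4.1.
The sparkler sticks have burn rate 4.8 mm/s, which is > 2.2 mm/s, so they are Class 4.1 (Flammable Solid).
With burn rate 2.6 mm/s (> 2.2 mm/s), the magnesium fire-starter falls in Class 4.1.
Total Class 4.1: (two 183.33 kg packs = 366.66 kg) + 450 kg + 383.33 kg = 1199.99 kg.
1199.99 kg > 1000 kg (cargo aircraft limit, Class 4.1) — over the limit.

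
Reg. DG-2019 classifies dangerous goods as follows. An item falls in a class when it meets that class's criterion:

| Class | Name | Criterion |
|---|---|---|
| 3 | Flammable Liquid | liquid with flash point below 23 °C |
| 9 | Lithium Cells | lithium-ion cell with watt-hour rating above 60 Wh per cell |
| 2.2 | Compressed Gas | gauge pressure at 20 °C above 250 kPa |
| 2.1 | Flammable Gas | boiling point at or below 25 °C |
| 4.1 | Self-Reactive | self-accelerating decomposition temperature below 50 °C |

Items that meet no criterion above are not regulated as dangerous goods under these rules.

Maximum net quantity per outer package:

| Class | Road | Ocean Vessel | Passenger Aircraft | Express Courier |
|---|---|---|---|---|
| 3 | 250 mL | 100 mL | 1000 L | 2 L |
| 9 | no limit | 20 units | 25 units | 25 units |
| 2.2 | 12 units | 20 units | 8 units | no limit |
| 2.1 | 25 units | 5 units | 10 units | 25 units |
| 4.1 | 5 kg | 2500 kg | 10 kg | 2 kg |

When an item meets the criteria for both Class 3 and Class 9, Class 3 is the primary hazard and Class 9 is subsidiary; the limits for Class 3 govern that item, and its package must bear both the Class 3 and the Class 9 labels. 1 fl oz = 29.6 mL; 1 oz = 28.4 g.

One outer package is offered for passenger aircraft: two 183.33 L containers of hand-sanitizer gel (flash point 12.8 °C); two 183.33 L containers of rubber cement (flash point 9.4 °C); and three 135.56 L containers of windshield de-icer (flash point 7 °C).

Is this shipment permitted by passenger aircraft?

With flash point 12.8 °C (< 23 °C), the hand-sanitizer gel falls in Class 3.
Flash point 9.4 °C meets the Class 3 criterion (Flammable Liquid), so the rubber cement is Class 3.
Windshield de-icer: flash point 7 °C < 23 °C → Class 3 (Flammable Liquid).
Total Class 3: (two 183.33 L containers = 366.66 L) + (two 183.33 L containers = 366.66 L) + (three 135.56 L containers = 406.68 L) = 1140 L.
1140 L > 1000 L (passenger aircraft limit, Class 3) — over the limit.

No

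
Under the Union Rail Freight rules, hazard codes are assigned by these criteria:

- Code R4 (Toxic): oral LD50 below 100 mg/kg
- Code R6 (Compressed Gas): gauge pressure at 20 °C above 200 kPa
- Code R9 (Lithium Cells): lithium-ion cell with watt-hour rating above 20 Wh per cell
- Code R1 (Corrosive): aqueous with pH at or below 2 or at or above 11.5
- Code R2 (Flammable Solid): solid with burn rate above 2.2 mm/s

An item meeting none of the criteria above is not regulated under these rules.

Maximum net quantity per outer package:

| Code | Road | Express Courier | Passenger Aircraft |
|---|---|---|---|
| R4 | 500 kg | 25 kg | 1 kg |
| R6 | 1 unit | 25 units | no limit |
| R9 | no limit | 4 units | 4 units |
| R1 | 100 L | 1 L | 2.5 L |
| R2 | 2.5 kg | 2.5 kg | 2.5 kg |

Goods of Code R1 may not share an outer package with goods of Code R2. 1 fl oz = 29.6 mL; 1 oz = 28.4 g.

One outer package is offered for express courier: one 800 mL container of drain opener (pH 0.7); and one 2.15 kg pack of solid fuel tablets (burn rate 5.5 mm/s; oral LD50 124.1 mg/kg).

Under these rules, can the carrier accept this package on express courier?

No

With pH 0.7 (≤ 2), the drain opener falls in Code R1.
With burn rate 5.5 mm/s (> 2.2 mm/s), the solid fuel tablets fall in Code R2.
Code R1 quantity: 800 mL.
800 mL is within the express courier limit of 1 L for Code R1.
Code R2 quantity: 2.15 kg.
That is within the Code R2 express courier limit of 2.5 kg.
Code R1 and Code R2 may not share an outer package.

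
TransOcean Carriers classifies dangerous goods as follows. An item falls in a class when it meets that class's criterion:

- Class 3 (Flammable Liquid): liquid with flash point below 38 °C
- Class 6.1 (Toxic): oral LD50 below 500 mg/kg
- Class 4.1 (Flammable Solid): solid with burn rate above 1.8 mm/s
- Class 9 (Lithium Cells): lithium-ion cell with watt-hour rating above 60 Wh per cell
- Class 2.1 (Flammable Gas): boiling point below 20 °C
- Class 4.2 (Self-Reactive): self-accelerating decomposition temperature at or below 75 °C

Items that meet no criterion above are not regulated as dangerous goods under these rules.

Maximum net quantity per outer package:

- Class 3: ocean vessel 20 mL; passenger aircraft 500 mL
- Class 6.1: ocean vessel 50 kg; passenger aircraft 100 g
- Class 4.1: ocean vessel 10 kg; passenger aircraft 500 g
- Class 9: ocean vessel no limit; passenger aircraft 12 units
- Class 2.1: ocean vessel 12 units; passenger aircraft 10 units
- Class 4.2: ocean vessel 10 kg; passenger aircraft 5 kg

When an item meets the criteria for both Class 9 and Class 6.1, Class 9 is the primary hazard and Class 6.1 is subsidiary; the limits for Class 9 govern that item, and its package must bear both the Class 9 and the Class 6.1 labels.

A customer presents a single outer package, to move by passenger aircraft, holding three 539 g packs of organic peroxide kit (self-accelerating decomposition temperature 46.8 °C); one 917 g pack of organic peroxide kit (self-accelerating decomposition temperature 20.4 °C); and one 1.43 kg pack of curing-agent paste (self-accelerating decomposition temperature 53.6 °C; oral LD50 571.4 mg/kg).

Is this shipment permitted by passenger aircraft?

The organic peroxide kit has self-accelerating decomposition temperature 46.8 °C, which is ≤ 75 °C, so it is Class 4.2 (Self-Reactive).
With self-accelerating decomposition temperature 20.4 °C (≤ 75 °C), the organic peroxide kit falls in Class 4.2.
With self-accelerating decomposition temperature 53.6 °C (≤ 75 °C), the curing-agent paste falls in Class 4.2.
Total Class 4.2: (three 539 g packs = 1.617 kg) + 917 g + 1.43 kg = 3.964 kg.
That is within the Class 4.2 passenger aircraft limit of 5 kg.

Yes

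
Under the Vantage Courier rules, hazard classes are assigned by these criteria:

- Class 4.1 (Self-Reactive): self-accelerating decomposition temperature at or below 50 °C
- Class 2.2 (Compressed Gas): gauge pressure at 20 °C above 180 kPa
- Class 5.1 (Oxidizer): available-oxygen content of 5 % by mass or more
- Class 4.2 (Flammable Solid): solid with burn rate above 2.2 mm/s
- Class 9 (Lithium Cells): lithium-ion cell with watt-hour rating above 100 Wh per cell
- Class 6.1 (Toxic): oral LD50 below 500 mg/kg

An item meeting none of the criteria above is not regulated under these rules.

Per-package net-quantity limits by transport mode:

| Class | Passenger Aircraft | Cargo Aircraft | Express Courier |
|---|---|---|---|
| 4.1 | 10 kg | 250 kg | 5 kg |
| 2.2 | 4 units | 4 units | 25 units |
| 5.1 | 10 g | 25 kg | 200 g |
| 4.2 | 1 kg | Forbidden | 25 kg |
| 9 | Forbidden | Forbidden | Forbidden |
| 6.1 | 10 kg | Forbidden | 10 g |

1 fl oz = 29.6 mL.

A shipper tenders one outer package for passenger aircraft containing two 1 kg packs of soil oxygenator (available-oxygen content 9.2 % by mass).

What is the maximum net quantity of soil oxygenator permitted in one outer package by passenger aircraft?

10 g

The soil oxygenator has available-oxygen content 9.2 % by mass, which is ≥ 5 % by mass, so it is Class 5.1 (Oxidizer).
The passenger aircraft limit for Class 5.1 is 10 g.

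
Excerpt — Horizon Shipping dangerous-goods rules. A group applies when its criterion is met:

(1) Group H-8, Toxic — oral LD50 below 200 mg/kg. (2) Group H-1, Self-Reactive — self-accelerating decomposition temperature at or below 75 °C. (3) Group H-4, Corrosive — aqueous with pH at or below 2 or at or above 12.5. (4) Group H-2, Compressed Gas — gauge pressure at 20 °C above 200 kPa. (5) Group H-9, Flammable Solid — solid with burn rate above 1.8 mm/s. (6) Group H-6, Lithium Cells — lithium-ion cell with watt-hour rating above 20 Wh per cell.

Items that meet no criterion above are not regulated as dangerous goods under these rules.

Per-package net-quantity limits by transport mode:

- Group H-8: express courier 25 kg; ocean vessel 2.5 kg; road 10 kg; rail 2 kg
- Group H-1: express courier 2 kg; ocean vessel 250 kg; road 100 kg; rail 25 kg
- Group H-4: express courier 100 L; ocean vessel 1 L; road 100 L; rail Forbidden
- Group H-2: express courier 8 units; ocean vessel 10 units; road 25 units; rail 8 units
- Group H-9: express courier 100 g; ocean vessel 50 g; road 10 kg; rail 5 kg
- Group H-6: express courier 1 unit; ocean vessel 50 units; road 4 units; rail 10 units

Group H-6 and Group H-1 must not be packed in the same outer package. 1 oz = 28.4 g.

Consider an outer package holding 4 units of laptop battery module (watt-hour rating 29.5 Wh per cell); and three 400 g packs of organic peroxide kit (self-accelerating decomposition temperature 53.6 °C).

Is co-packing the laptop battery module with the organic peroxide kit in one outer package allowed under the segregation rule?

The laptop battery module has watt-hour rating 29.5 Wh per cell, which is > 20 Wh per cell, so it is Group H-6 (Lithium Cells).
Self-accelerating decomposition temperature 53.6 °C meets the Group H-1 criterion (Self-Reactive), so the organic peroxide kit is Group H-1.
Group H-6 and Group H-1 may not share an outer package.

No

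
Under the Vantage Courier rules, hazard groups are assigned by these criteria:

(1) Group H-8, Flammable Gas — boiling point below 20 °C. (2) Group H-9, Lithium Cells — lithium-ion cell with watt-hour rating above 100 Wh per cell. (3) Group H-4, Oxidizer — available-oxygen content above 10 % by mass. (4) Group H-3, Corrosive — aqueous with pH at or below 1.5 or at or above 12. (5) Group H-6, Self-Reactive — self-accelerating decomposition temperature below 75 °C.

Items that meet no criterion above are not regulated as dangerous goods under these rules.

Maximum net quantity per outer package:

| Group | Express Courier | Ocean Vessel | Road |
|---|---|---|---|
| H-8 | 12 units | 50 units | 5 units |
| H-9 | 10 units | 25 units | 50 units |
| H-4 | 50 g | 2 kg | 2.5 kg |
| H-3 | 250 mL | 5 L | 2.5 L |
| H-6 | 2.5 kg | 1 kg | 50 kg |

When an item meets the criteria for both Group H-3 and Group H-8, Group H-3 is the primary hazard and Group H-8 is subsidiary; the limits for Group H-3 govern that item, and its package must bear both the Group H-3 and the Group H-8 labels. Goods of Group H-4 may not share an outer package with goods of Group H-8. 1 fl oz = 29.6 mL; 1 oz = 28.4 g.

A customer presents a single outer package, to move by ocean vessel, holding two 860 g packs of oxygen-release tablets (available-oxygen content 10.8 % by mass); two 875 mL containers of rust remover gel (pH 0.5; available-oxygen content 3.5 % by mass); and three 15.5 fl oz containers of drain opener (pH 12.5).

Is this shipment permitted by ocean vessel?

Yes

The oxygen-release tablets have available-oxygen content 10.8 % by mass, which is > 10 % by mass, so they are Group H-4 (Oxidizer).
Rust remover gel: pH 0.5 ≤ 1.5 → Group H-3 (Corrosive).
pH 12.5 meets the Group H-3 criterion (Corrosive), so the drain opener is Group H-3.
Group H-4 quantity: two 860 g packs = 1.72 kg.
1.72 kg is within the ocean vessel limit of 2 kg for Group H-4.
Group H-3 net quantity: (two 875 mL containers = 1.75 L) + (three 15.5 fl oz containers = 1376.4 mL) = 3126.4 mL.
3126.4 mL is within the ocean vessel limit of 5 L for Group H-3.
The segregation rule (Group H-4 with Group H-8) does not apply to Group H-4 with Group H-3.
Every hazard group is within its ocean vessel limit and no segregation rule is violated.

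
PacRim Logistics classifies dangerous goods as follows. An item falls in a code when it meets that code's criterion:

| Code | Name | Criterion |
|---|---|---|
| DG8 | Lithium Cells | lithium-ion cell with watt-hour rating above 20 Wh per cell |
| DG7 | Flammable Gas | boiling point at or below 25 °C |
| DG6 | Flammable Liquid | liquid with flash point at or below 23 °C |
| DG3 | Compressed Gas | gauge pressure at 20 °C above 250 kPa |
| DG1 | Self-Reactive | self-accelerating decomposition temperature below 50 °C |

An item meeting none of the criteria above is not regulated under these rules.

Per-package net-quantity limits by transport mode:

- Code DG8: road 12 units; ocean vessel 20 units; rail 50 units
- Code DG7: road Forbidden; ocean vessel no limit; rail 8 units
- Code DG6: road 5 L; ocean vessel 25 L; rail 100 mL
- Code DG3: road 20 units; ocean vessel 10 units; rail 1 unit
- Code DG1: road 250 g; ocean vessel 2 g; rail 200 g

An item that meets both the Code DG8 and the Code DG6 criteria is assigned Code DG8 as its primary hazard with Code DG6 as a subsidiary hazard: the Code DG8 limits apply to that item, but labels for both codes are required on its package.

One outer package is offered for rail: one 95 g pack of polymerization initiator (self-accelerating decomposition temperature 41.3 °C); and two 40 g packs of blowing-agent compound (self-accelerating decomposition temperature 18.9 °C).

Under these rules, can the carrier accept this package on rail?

Self-accelerating decomposition temperature 41.3 °C meets the Code DG1 criterion (Self-Reactive), so the polymerization initiator is Code DG1.
With self-accelerating decomposition temperature 18.9 °C (< 50 °C), the blowing-agent compound falls in Code DG1.
Code DG1 net quantity: 95 g + (two 40 g packs = 80 g) = 175 g.
That is within the Code DG1 rail limit of 200 g.

Yes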